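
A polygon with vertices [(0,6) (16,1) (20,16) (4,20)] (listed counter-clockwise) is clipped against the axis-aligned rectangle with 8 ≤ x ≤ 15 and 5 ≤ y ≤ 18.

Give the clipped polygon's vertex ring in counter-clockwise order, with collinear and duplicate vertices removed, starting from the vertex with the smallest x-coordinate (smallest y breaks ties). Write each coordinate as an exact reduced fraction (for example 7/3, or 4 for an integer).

1. After x ≥ 8: [(8,7/2) (16,1) (20,16) (8,19)]
2. After x ≤ 15: [(8,7/2) (15,21/16) (15,69/4) (8,19)]
3. After y ≥ 5: [(8,5) (15,5) (15,69/4) (8,19)]
4. After y ≤ 18: [(8,18) (8,5) (15,5) (15,69/4) (12,18)]
5. Canonical ring: [(8,5) (15,5) (15,69/4) (12,18) (8,18)]

Clipped polygon: [(8,5) (15,5) (15,69/4) (12,18) (8,18)]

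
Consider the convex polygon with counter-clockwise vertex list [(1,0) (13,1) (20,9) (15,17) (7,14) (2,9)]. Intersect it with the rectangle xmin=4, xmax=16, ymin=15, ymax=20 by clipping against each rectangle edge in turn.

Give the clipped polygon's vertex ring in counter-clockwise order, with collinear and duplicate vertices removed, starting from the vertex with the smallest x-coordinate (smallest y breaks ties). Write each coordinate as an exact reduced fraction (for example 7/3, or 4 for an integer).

Clipped polygon: [(29/3,15) (16,15) (16,77/5) (15,17)]

1. After x ≥ 4: [(4,1/4) (13,1) (20,9) (15,17) (7,14) (4,11)]
2. After x ≤ 16: [(4,1/4) (13,1) (16,31/7) (16,77/5) (15,17) (7,14) (4,11)]
3. After y ≥ 15: [(16,15) (16,77/5) (15,17) (29/3,15)]
4. After y ≤ 20: [(16,15) (16,77/5) (15,17) (29/3,15)]
5. Canonical ring: [(29/3,15) (16,15) (16,77/5) (15,17)]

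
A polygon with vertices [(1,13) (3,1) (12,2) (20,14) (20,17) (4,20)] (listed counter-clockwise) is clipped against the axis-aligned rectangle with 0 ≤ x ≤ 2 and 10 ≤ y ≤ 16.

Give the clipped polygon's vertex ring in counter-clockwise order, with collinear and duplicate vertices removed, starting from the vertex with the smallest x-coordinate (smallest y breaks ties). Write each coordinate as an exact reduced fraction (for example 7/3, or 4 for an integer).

1. After x ≥ 0: [(1,13) (3,1) (12,2) (20,14) (20,17) (4,20)]
2. After x ≤ 2: [(2,46/3) (1,13) (2,7)]
3. After y ≥ 10: [(2,10) (2,46/3) (1,13) (3/2,10)]
4. After y ≤ 16: [(2,10) (2,46/3) (1,13) (3/2,10)]
5. Canonical ring: [(1,13) (3/2,10) (2,10) (2,46/3)]

Clipped polygon: [(1,13) (3/2,10) (2,10) (2,46/3)]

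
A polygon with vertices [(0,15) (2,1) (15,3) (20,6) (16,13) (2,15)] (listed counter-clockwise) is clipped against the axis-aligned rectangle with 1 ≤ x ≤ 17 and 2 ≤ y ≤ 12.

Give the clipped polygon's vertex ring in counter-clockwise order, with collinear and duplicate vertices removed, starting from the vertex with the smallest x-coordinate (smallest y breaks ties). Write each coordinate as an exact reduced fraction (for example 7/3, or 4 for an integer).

Clipped polygon: [(1,8) (13/7,2) (17/2,2) (15,3) (17,21/5) (17,45/4) (116/7,12) (1,12)]

1. After x ≥ 1: [(1,15) (1,8) (2,1) (15,3) (20,6) (16,13) (2,15)]
2. After x ≤ 17: [(1,15) (1,8) (2,1) (15,3) (17,21/5) (17,45/4) (16,13) (2,15)]
3. After y ≥ 2: [(1,15) (1,8) (13/7,2) (17/2,2) (15,3) (17,21/5) (17,45/4) (16,13) (2,15)]
4. After y ≤ 12: [(1,12) (1,8) (13/7,2) (17/2,2) (15,3) (17,21/5) (17,45/4) (116/7,12)]
5. Canonical ring: [(1,8) (13/7,2) (17/2,2) (15,3) (17,21/5) (17,45/4) (116/7,12) (1,12)]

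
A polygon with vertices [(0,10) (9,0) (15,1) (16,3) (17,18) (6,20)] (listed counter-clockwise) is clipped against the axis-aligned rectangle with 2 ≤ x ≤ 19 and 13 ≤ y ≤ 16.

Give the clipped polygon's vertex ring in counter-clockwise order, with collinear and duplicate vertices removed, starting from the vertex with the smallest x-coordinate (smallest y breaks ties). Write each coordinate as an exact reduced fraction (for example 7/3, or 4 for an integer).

Clipped polygon: [(2,13) (50/3,13) (253/15,16) (18/5,16) (2,40/3)]

1. After x ≥ 2: [(2,40/3) (2,70/9) (9,0) (15,1) (16,3) (17,18) (6,20)]
2. After x ≤ 19: [(2,40/3) (2,70/9) (9,0) (15,1) (16,3) (17,18) (6,20)]
3. After y ≥ 13: [(2,40/3) (2,13) (50/3,13) (17,18) (6,20)]
4. After y ≤ 16: [(18/5,16) (2,40/3) (2,13) (50/3,13) (253/15,16)]
5. Canonical ring: [(2,13) (50/3,13) (253/15,16) (18/5,16) (2,40/3)]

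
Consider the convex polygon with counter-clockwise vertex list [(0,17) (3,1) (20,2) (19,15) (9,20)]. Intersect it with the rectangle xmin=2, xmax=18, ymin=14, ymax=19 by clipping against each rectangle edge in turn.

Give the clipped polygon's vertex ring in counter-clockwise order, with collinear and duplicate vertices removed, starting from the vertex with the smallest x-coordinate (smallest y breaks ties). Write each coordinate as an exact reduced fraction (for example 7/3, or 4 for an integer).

Clipped polygon: [(2,14) (18,14) (18,31/2) (11,19) (6,19) (2,53/3)]

1. After x ≥ 2: [(2,53/3) (2,19/3) (3,1) (20,2) (19,15) (9,20)]
2. After x ≤ 18: [(2,53/3) (2,19/3) (3,1) (18,32/17) (18,31/2) (9,20)]
3. After y ≥ 14: [(2,53/3) (2,14) (18,14) (18,31/2) (9,20)]
4. After y ≤ 19: [(6,19) (2,53/3) (2,14) (18,14) (18,31/2) (11,19)]
5. Canonical ring: [(2,14) (18,14) (18,31/2) (11,19) (6,19) (2,53/3)]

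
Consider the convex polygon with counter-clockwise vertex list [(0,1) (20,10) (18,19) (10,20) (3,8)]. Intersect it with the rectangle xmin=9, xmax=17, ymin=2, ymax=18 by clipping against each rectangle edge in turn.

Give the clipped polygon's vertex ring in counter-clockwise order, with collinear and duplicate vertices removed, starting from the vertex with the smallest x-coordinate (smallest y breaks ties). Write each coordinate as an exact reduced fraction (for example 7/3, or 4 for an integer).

Clipped polygon: [(9,101/20) (17,173/20) (17,18) (9,18)]

1. After x ≥ 9: [(9,101/20) (20,10) (18,19) (10,20) (9,128/7)]
2. After x ≤ 17: [(9,101/20) (17,173/20) (17,153/8) (10,20) (9,128/7)]
3. After y ≥ 2: [(9,101/20) (17,173/20) (17,153/8) (10,20) (9,128/7)]
4. After y ≤ 18: [(9,18) (9,101/20) (17,173/20) (17,18)]
5. Canonical ring: [(9,101/20) (17,173/20) (17,18) (9,18)]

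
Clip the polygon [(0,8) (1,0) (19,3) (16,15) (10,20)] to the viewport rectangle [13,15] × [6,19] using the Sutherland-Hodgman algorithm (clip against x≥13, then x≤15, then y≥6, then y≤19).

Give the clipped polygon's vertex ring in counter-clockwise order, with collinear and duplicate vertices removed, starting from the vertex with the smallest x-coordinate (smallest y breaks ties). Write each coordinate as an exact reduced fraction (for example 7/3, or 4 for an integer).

Clipped polygon: [(13,6) (15,6) (15,95/6) (13,35/2)]

1. After x ≥ 13: [(13,2) (19,3) (16,15) (13,35/2)]
2. After x ≤ 15: [(13,2) (15,7/3) (15,95/6) (13,35/2)]
3. After y ≥ 6: [(13,6) (15,6) (15,95/6) (13,35/2)]
4. After y ≤ 19: [(13,6) (15,6) (15,95/6) (13,35/2)]
5. Canonical ring: [(13,6) (15,6) (15,95/6) (13,35/2)]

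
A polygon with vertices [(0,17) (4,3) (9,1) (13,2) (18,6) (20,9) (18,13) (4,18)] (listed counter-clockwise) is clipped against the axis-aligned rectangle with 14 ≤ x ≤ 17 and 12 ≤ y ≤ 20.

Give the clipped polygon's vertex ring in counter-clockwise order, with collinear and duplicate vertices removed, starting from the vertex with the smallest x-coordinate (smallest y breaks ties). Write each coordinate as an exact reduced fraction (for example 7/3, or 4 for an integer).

Clipped polygon: [(14,12) (17,12) (17,187/14) (14,101/7)]

1. After x ≥ 14: [(14,14/5) (18,6) (20,9) (18,13) (14,101/7)]
2. After x ≤ 17: [(14,14/5) (17,26/5) (17,187/14) (14,101/7)]
3. After y ≥ 12: [(14,12) (17,12) (17,187/14) (14,101/7)]
4. After y ≤ 20: [(14,12) (17,12) (17,187/14) (14,101/7)]
5. Canonical ring: [(14,12) (17,12) (17,187/14) (14,101/7)]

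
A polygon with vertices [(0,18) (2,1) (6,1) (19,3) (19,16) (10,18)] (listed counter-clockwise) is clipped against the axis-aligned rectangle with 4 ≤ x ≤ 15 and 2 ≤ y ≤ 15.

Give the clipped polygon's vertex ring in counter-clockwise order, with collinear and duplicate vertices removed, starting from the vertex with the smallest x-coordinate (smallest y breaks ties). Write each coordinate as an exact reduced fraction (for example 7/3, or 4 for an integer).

Clipped polygon: [(4,2) (25/2,2) (15,31/13) (15,15) (4,15)]

1. After x ≥ 4: [(4,18) (4,1) (6,1) (19,3) (19,16) (10,18)]
2. After x ≤ 15: [(4,18) (4,1) (6,1) (15,31/13) (15,152/9) (10,18)]
3. After y ≥ 2: [(4,18) (4,2) (25/2,2) (15,31/13) (15,152/9) (10,18)]
4. After y ≤ 15: [(4,15) (4,2) (25/2,2) (15,31/13) (15,15)]
5. Canonical ring: [(4,2) (25/2,2) (15,31/13) (15,15) (4,15)]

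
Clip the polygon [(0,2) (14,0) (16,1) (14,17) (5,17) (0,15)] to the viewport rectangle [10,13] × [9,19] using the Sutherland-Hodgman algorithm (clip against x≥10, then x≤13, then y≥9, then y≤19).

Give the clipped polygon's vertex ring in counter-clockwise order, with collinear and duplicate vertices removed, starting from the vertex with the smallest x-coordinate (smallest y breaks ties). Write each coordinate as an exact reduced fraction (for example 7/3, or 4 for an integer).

1. After x ≥ 10: [(10,4/7) (14,0) (16,1) (14,17) (10,17)]
2. After x ≤ 13: [(10,4/7) (13,1/7) (13,17) (10,17)]
3. After y ≥ 9: [(10,9) (13,9) (13,17) (10,17)]
4. After y ≤ 19: [(10,9) (13,9) (13,17) (10,17)]
5. Canonical ring: [(10,9) (13,9) (13,17) (10,17)]

Clipped polygon: [(10,9) (13,9) (13,17) (10,17)]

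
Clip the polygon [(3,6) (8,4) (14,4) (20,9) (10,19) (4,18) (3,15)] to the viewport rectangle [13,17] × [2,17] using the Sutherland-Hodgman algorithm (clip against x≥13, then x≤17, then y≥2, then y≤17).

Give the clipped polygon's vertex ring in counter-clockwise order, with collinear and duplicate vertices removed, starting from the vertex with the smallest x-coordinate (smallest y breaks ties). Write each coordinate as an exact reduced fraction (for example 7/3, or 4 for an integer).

Clipped polygon: [(13,4) (14,4) (17,13/2) (17,12) (13,16)]

1. After x ≥ 13: [(13,4) (14,4) (20,9) (13,16)]
2. After x ≤ 17: [(13,4) (14,4) (17,13/2) (17,12) (13,16)]
3. After y ≥ 2: [(13,4) (14,4) (17,13/2) (17,12) (13,16)]
4. After y ≤ 17: [(13,4) (14,4) (17,13/2) (17,12) (13,16)]
5. Canonical ring: [(13,4) (14,4) (17,13/2) (17,12) (13,16)]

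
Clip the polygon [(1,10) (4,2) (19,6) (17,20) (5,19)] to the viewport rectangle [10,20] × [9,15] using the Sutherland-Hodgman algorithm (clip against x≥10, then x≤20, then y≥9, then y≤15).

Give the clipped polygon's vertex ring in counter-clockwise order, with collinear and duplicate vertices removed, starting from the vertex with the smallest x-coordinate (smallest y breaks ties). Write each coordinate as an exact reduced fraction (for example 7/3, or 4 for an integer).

1. After x ≥ 10: [(10,18/5) (19,6) (17,20) (10,233/12)]
2. After x ≤ 20: [(10,18/5) (19,6) (17,20) (10,233/12)]
3. After y ≥ 9: [(10,9) (130/7,9) (17,20) (10,233/12)]
4. After y ≤ 15: [(10,15) (10,9) (130/7,9) (124/7,15)]
5. Canonical ring: [(10,9) (130/7,9) (124/7,15) (10,15)]

Clipped polygon: [(10,9) (130/7,9) (124/7,15) (10,15)]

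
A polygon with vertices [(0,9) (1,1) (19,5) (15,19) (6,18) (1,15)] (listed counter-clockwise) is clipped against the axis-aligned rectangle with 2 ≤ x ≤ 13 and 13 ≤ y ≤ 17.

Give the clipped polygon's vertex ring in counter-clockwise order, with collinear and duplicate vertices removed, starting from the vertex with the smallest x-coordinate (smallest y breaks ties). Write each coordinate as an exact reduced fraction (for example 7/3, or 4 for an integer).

Clipped polygon: [(2,13) (13,13) (13,17) (13/3,17) (2,78/5)]

1. After x ≥ 2: [(2,11/9) (19,5) (15,19) (6,18) (2,78/5)]
2. After x ≤ 13: [(2,11/9) (13,11/3) (13,169/9) (6,18) (2,78/5)]
3. After y ≥ 13: [(2,13) (13,13) (13,169/9) (6,18) (2,78/5)]
4. After y ≤ 17: [(2,13) (13,13) (13,17) (13/3,17) (2,78/5)]
5. Canonical ring: [(2,13) (13,13) (13,17) (13/3,17) (2,78/5)]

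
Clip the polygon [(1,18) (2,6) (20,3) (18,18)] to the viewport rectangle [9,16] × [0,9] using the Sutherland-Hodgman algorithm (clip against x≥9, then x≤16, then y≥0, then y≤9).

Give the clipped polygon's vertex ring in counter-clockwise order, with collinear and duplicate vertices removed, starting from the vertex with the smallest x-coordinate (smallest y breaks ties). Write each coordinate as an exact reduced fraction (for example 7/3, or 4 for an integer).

1. After x ≥ 9: [(9,18) (9,29/6) (20,3) (18,18)]
2. After x ≤ 16: [(16,18) (9,18) (9,29/6) (16,11/3)]
3. After y ≥ 0: [(16,18) (9,18) (9,29/6) (16,11/3)]
4. After y ≤ 9: [(16,9) (9,9) (9,29/6) (16,11/3)]
5. Canonical ring: [(9,29/6) (16,11/3) (16,9) (9,9)]

Clipped polygon: [(9,29/6) (16,11/3) (16,9) (9,9)]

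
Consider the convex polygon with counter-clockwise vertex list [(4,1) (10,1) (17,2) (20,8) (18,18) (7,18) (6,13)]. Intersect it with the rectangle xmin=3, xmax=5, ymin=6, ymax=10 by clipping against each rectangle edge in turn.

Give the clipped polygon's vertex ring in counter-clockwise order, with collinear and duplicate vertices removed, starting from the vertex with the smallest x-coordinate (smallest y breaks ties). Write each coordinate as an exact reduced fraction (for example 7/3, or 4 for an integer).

Clipped polygon: [(29/6,6) (5,6) (5,7)]

1. After x ≥ 3: [(4,1) (10,1) (17,2) (20,8) (18,18) (7,18) (6,13)]
2. After x ≤ 5: [(5,7) (4,1) (5,1)]
3. After y ≥ 6: [(5,6) (5,7) (29/6,6)]
4. After y ≤ 10: [(5,6) (5,7) (29/6,6)]
5. Canonical ring: [(29/6,6) (5,6) (5,7)]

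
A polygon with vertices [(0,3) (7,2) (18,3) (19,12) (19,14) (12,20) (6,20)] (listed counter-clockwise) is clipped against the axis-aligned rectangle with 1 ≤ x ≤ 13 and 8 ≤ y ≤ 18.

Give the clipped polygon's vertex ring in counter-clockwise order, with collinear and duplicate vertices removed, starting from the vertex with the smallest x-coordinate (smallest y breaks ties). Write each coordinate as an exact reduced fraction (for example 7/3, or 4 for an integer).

1. After x ≥ 1: [(1,35/6) (1,20/7) (7,2) (18,3) (19,12) (19,14) (12,20) (6,20)]
2. After x ≤ 13: [(1,35/6) (1,20/7) (7,2) (13,28/11) (13,134/7) (12,20) (6,20)]
3. After y ≥ 8: [(30/17,8) (13,8) (13,134/7) (12,20) (6,20)]
4. After y ≤ 18: [(90/17,18) (30/17,8) (13,8) (13,18)]
5. Canonical ring: [(30/17,8) (13,8) (13,18) (90/17,18)]

Clipped polygon: [(30/17,8) (13,8) (13,18) (90/17,18)]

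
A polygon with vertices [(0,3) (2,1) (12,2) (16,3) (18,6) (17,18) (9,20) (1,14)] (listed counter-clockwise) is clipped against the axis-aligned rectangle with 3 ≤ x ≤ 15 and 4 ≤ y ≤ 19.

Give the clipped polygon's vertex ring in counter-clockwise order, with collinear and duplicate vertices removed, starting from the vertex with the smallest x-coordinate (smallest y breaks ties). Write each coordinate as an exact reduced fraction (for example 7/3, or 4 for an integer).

Clipped polygon: [(3,4) (15,4) (15,37/2) (13,19) (23/3,19) (3,31/2)]

1. After x ≥ 3: [(3,11/10) (12,2) (16,3) (18,6) (17,18) (9,20) (3,31/2)]
2. After x ≤ 15: [(3,11/10) (12,2) (15,11/4) (15,37/2) (9,20) (3,31/2)]
3. After y ≥ 4: [(3,4) (15,4) (15,37/2) (9,20) (3,31/2)]
4. After y ≤ 19: [(3,4) (15,4) (15,37/2) (13,19) (23/3,19) (3,31/2)]
5. Canonical ring: [(3,4) (15,4) (15,37/2) (13,19) (23/3,19) (3,31/2)]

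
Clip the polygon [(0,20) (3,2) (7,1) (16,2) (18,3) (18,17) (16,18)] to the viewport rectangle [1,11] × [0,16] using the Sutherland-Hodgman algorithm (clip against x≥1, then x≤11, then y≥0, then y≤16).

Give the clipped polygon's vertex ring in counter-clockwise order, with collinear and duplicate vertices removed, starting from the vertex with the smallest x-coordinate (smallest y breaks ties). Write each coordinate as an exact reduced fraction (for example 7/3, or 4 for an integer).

1. After x ≥ 1: [(1,159/8) (1,14) (3,2) (7,1) (16,2) (18,3) (18,17) (16,18)]
2. After x ≤ 11: [(11,149/8) (1,159/8) (1,14) (3,2) (7,1) (11,13/9)]
3. After y ≥ 0: [(11,149/8) (1,159/8) (1,14) (3,2) (7,1) (11,13/9)]
4. After y ≤ 16: [(11,16) (1,16) (1,14) (3,2) (7,1) (11,13/9)]
5. Canonical ring: [(1,14) (3,2) (7,1) (11,13/9) (11,16) (1,16)]

Clipped polygon: [(1,14) (3,2) (7,1) (11,13/9) (11,16) (1,16)]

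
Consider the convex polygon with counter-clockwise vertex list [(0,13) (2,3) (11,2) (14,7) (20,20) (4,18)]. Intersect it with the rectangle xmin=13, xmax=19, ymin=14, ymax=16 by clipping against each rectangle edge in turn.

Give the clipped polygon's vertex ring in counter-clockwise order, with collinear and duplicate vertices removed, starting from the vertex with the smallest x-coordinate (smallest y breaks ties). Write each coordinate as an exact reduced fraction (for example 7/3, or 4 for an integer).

1. After x ≥ 13: [(13,16/3) (14,7) (20,20) (13,153/8)]
2. After x ≤ 19: [(13,16/3) (14,7) (19,107/6) (19,159/8) (13,153/8)]
3. After y ≥ 14: [(13,14) (224/13,14) (19,107/6) (19,159/8) (13,153/8)]
4. After y ≤ 16: [(13,16) (13,14) (224/13,14) (236/13,16)]
5. Canonical ring: [(13,14) (224/13,14) (236/13,16) (13,16)]

Clipped polygon: [(13,14) (224/13,14) (236/13,16) (13,16)]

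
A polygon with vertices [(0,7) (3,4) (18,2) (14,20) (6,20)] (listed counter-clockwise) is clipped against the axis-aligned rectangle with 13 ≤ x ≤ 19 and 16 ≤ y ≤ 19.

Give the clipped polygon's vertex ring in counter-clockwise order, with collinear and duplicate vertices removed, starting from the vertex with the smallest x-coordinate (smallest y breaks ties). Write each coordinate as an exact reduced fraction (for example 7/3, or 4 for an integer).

Clipped polygon: [(13,16) (134/9,16) (128/9,19) (13,19)]

1. After x ≥ 13: [(13,8/3) (18,2) (14,20) (13,20)]
2. After x ≤ 19: [(13,8/3) (18,2) (14,20) (13,20)]
3. After y ≥ 16: [(13,16) (134/9,16) (14,20) (13,20)]
4. After y ≤ 19: [(13,19) (13,16) (134/9,16) (128/9,19)]
5. Canonical ring: [(13,16) (134/9,16) (128/9,19) (13,19)]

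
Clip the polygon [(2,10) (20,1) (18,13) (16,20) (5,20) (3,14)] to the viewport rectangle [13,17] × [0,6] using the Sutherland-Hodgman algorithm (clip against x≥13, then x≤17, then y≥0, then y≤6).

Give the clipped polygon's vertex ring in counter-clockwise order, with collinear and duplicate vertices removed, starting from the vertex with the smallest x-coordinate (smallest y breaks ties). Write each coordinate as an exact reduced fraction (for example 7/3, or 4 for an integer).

Clipped polygon: [(13,9/2) (17,5/2) (17,6) (13,6)]

1. After x ≥ 13: [(13,9/2) (20,1) (18,13) (16,20) (13,20)]
2. After x ≤ 17: [(13,9/2) (17,5/2) (17,33/2) (16,20) (13,20)]
3. After y ≥ 0: [(13,9/2) (17,5/2) (17,33/2) (16,20) (13,20)]
4. After y ≤ 6: [(13,6) (13,9/2) (17,5/2) (17,6)]
5. Canonical ring: [(13,9/2) (17,5/2) (17,6) (13,6)]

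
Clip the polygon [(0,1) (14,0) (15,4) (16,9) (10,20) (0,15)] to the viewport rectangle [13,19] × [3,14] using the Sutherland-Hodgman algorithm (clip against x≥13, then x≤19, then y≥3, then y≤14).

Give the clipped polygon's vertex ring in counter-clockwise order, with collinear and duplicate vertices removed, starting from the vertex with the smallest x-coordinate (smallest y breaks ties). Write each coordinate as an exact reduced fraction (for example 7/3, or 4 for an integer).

1. After x ≥ 13: [(13,1/14) (14,0) (15,4) (16,9) (13,29/2)]
2. After x ≤ 19: [(13,1/14) (14,0) (15,4) (16,9) (13,29/2)]
3. After y ≥ 3: [(13,3) (59/4,3) (15,4) (16,9) (13,29/2)]
4. After y ≤ 14: [(13,14) (13,3) (59/4,3) (15,4) (16,9) (146/11,14)]
5. Canonical ring: [(13,3) (59/4,3) (15,4) (16,9) (146/11,14) (13,14)]

Clipped polygon: [(13,3) (59/4,3) (15,4) (16,9) (146/11,14) (13,14)]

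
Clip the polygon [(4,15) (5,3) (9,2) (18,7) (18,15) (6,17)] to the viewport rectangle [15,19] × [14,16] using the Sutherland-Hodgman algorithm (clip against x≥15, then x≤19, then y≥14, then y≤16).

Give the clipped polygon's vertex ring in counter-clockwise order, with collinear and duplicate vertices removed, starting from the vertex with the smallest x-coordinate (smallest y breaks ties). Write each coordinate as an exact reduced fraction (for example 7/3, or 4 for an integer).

Clipped polygon: [(15,14) (18,14) (18,15) (15,31/2)]

1. After x ≥ 15: [(15,16/3) (18,7) (18,15) (15,31/2)]
2. After x ≤ 19: [(15,16/3) (18,7) (18,15) (15,31/2)]
3. After y ≥ 14: [(15,14) (18,14) (18,15) (15,31/2)]
4. After y ≤ 16: [(15,14) (18,14) (18,15) (15,31/2)]
5. Canonical ring: [(15,14) (18,14) (18,15) (15,31/2)]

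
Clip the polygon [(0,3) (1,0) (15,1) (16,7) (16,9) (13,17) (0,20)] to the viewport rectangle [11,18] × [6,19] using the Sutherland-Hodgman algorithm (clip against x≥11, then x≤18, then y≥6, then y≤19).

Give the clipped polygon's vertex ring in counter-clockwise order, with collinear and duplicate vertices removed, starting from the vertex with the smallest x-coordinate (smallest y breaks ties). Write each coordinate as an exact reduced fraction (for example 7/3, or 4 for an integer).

1. After x ≥ 11: [(11,5/7) (15,1) (16,7) (16,9) (13,17) (11,227/13)]
2. After x ≤ 18: [(11,5/7) (15,1) (16,7) (16,9) (13,17) (11,227/13)]
3. After y ≥ 6: [(11,6) (95/6,6) (16,7) (16,9) (13,17) (11,227/13)]
4. After y ≤ 19: [(11,6) (95/6,6) (16,7) (16,9) (13,17) (11,227/13)]
5. Canonical ring: [(11,6) (95/6,6) (16,7) (16,9) (13,17) (11,227/13)]

Clipped polygon: [(11,6) (95/6,6) (16,7) (16,9) (13,17) (11,227/13)]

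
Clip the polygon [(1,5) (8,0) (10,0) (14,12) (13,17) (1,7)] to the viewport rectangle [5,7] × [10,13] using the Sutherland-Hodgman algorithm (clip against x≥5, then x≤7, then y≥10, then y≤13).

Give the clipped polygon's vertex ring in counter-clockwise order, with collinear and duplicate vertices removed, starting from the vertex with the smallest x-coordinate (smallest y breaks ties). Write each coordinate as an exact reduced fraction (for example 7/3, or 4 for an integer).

Clipped polygon: [(5,10) (7,10) (7,12) (5,31/3)]

1. After x ≥ 5: [(5,15/7) (8,0) (10,0) (14,12) (13,17) (5,31/3)]
2. After x ≤ 7: [(5,15/7) (7,5/7) (7,12) (5,31/3)]
3. After y ≥ 10: [(5,10) (7,10) (7,12) (5,31/3)]
4. After y ≤ 13: [(5,10) (7,10) (7,12) (5,31/3)]
5. Canonical ring: [(5,10) (7,10) (7,12) (5,31/3)]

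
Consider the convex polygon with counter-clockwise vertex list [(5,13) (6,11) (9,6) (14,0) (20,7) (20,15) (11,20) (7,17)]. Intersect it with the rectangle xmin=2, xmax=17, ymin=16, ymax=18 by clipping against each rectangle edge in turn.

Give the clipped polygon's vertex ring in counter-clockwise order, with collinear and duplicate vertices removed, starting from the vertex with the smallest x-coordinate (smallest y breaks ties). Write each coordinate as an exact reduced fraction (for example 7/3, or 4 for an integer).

1. After x ≥ 2: [(5,13) (6,11) (9,6) (14,0) (20,7) (20,15) (11,20) (7,17)]
2. After x ≤ 17: [(5,13) (6,11) (9,6) (14,0) (17,7/2) (17,50/3) (11,20) (7,17)]
3. After y ≥ 16: [(13/2,16) (17,16) (17,50/3) (11,20) (7,17)]
4. After y ≤ 18: [(13/2,16) (17,16) (17,50/3) (73/5,18) (25/3,18) (7,17)]
5. Canonical ring: [(13/2,16) (17,16) (17,50/3) (73/5,18) (25/3,18) (7,17)]

Clipped polygon: [(13/2,16) (17,16) (17,50/3) (73/5,18) (25/3,18) (7,17)]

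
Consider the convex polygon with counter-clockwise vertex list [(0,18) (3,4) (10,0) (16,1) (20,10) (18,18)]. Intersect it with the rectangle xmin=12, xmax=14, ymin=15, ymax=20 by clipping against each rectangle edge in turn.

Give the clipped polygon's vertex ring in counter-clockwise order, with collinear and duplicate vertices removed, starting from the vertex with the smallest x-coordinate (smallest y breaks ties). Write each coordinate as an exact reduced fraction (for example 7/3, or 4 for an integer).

Clipped polygon: [(12,15) (14,15) (14,18) (12,18)]

1. After x ≥ 12: [(12,18) (12,1/3) (16,1) (20,10) (18,18)]
2. After x ≤ 14: [(14,18) (12,18) (12,1/3) (14,2/3)]
3. After y ≥ 15: [(14,15) (14,18) (12,18) (12,15)]
4. After y ≤ 20: [(14,15) (14,18) (12,18) (12,15)]
5. Canonical ring: [(12,15) (14,15) (14,18) (12,18)]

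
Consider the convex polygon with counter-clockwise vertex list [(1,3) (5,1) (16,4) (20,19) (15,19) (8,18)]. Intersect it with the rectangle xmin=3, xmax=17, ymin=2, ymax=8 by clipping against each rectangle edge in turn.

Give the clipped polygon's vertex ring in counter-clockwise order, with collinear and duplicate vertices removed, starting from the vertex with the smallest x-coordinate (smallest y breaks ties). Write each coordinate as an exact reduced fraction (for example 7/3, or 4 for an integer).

Clipped polygon: [(3,2) (26/3,2) (16,4) (17,31/4) (17,8) (10/3,8) (3,51/7)]

1. After x ≥ 3: [(3,51/7) (3,2) (5,1) (16,4) (20,19) (15,19) (8,18)]
2. After x ≤ 17: [(3,51/7) (3,2) (5,1) (16,4) (17,31/4) (17,19) (15,19) (8,18)]
3. After y ≥ 2: [(3,51/7) (3,2) (3,2) (26/3,2) (16,4) (17,31/4) (17,19) (15,19) (8,18)]
4. After y ≤ 8: [(10/3,8) (3,51/7) (3,2) (3,2) (26/3,2) (16,4) (17,31/4) (17,8)]
5. Canonical ring: [(3,2) (26/3,2) (16,4) (17,31/4) (17,8) (10/3,8) (3,51/7)]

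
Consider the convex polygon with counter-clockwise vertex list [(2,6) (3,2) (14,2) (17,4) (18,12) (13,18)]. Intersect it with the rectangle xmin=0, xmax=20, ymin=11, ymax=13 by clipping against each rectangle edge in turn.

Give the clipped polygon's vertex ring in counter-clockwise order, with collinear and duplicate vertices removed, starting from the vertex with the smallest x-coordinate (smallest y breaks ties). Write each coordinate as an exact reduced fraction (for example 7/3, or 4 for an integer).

Clipped polygon: [(79/12,11) (143/8,11) (18,12) (103/6,13) (101/12,13)]

1. After x ≥ 0: [(2,6) (3,2) (14,2) (17,4) (18,12) (13,18)]
2. After x ≤ 20: [(2,6) (3,2) (14,2) (17,4) (18,12) (13,18)]
3. After y ≥ 11: [(79/12,11) (143/8,11) (18,12) (13,18)]
4. After y ≤ 13: [(101/12,13) (79/12,11) (143/8,11) (18,12) (103/6,13)]
5. Canonical ring: [(79/12,11) (143/8,11) (18,12) (103/6,13) (101/12,13)]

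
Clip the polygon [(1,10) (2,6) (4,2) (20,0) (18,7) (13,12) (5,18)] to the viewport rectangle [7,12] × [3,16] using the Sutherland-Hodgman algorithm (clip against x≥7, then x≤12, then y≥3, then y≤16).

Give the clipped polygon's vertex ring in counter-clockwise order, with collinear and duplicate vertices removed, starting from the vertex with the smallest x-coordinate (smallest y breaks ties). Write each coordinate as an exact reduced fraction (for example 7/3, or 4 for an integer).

Clipped polygon: [(7,3) (12,3) (12,51/4) (23/3,16) (7,16)]

1. After x ≥ 7: [(7,13/8) (20,0) (18,7) (13,12) (7,33/2)]
2. After x ≤ 12: [(7,13/8) (12,1) (12,51/4) (7,33/2)]
3. After y ≥ 3: [(7,3) (12,3) (12,51/4) (7,33/2)]
4. After y ≤ 16: [(7,16) (7,3) (12,3) (12,51/4) (23/3,16)]
5. Canonical ring: [(7,3) (12,3) (12,51/4) (23/3,16) (7,16)]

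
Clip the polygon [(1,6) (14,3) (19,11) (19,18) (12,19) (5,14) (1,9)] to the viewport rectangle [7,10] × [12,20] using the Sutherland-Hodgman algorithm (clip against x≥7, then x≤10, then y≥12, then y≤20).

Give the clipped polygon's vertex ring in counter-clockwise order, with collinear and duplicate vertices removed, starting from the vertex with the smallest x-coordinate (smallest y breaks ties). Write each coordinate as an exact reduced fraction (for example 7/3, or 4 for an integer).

Clipped polygon: [(7,12) (10,12) (10,123/7) (7,108/7)]

1. After x ≥ 7: [(7,60/13) (14,3) (19,11) (19,18) (12,19) (7,108/7)]
2. After x ≤ 10: [(7,60/13) (10,51/13) (10,123/7) (7,108/7)]
3. After y ≥ 12: [(7,12) (10,12) (10,123/7) (7,108/7)]
4. After y ≤ 20: [(7,12) (10,12) (10,123/7) (7,108/7)]
5. Canonical ring: [(7,12) (10,12) (10,123/7) (7,108/7)]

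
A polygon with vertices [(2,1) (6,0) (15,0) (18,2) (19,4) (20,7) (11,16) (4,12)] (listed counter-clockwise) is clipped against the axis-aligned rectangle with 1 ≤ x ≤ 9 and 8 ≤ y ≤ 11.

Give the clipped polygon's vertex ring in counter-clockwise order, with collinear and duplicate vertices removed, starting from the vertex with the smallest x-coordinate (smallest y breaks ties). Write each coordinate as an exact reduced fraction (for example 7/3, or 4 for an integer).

Clipped polygon: [(36/11,8) (9,8) (9,11) (42/11,11)]

1. After x ≥ 1: [(2,1) (6,0) (15,0) (18,2) (19,4) (20,7) (11,16) (4,12)]
2. After x ≤ 9: [(2,1) (6,0) (9,0) (9,104/7) (4,12)]
3. After y ≥ 8: [(36/11,8) (9,8) (9,104/7) (4,12)]
4. After y ≤ 11: [(42/11,11) (36/11,8) (9,8) (9,11)]
5. Canonical ring: [(36/11,8) (9,8) (9,11) (42/11,11)]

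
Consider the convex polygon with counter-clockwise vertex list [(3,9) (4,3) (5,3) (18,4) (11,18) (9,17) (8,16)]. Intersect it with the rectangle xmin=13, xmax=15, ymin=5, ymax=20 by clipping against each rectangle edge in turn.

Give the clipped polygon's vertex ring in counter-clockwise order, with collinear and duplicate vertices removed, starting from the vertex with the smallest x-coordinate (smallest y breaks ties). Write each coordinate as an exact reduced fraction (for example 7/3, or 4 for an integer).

Clipped polygon: [(13,5) (15,5) (15,10) (13,14)]

1. After x ≥ 13: [(13,47/13) (18,4) (13,14)]
2. After x ≤ 15: [(13,47/13) (15,49/13) (15,10) (13,14)]
3. After y ≥ 5: [(13,5) (15,5) (15,10) (13,14)]
4. After y ≤ 20: [(13,5) (15,5) (15,10) (13,14)]
5. Canonical ring: [(13,5) (15,5) (15,10) (13,14)]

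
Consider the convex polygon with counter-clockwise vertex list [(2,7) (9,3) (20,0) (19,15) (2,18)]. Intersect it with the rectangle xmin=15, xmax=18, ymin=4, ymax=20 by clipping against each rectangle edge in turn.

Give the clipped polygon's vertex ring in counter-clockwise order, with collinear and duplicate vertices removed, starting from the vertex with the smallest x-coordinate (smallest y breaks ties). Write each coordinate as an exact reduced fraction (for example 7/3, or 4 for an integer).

1. After x ≥ 15: [(15,15/11) (20,0) (19,15) (15,267/17)]
2. After x ≤ 18: [(15,15/11) (18,6/11) (18,258/17) (15,267/17)]
3. After y ≥ 4: [(15,4) (18,4) (18,258/17) (15,267/17)]
4. After y ≤ 20: [(15,4) (18,4) (18,258/17) (15,267/17)]
5. Canonical ring: [(15,4) (18,4) (18,258/17) (15,267/17)]

Clipped polygon: [(15,4) (18,4) (18,258/17) (15,267/17)]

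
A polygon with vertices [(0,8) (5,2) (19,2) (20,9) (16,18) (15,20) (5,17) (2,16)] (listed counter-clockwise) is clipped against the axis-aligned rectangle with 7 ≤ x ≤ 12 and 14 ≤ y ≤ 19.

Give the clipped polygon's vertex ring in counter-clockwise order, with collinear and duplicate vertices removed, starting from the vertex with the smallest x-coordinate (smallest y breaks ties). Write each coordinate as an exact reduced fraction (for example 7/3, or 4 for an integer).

1. After x ≥ 7: [(7,2) (19,2) (20,9) (16,18) (15,20) (7,88/5)]
2. After x ≤ 12: [(7,2) (12,2) (12,191/10) (7,88/5)]
3. After y ≥ 14: [(7,14) (12,14) (12,191/10) (7,88/5)]
4. After y ≤ 19: [(7,14) (12,14) (12,19) (35/3,19) (7,88/5)]
5. Canonical ring: [(7,14) (12,14) (12,19) (35/3,19) (7,88/5)]

Clipped polygon: [(7,14) (12,14) (12,19) (35/3,19) (7,88/5)]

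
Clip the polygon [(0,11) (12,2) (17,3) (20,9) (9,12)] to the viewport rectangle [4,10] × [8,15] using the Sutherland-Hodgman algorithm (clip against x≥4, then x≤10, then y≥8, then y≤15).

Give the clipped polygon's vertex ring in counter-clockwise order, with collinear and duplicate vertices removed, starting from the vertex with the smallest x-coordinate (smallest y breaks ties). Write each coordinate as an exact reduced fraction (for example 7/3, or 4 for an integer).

1. After x ≥ 4: [(4,103/9) (4,8) (12,2) (17,3) (20,9) (9,12)]
2. After x ≤ 10: [(4,103/9) (4,8) (10,7/2) (10,129/11) (9,12)]
3. After y ≥ 8: [(4,103/9) (4,8) (4,8) (10,8) (10,129/11) (9,12)]
4. After y ≤ 15: [(4,103/9) (4,8) (4,8) (10,8) (10,129/11) (9,12)]
5. Canonical ring: [(4,8) (10,8) (10,129/11) (9,12) (4,103/9)]

Clipped polygon: [(4,8) (10,8) (10,129/11) (9,12) (4,103/9)]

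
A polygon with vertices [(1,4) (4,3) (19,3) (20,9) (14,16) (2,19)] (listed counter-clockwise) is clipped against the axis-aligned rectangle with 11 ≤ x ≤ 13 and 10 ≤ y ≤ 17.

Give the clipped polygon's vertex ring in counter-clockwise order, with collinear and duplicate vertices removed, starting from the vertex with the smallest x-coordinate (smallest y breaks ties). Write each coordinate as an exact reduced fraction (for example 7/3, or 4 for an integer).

1. After x ≥ 11: [(11,3) (19,3) (20,9) (14,16) (11,67/4)]
2. After x ≤ 13: [(11,3) (13,3) (13,65/4) (11,67/4)]
3. After y ≥ 10: [(11,10) (13,10) (13,65/4) (11,67/4)]
4. After y ≤ 17: [(11,10) (13,10) (13,65/4) (11,67/4)]
5. Canonical ring: [(11,10) (13,10) (13,65/4) (11,67/4)]

Clipped polygon: [(11,10) (13,10) (13,65/4) (11,67/4)]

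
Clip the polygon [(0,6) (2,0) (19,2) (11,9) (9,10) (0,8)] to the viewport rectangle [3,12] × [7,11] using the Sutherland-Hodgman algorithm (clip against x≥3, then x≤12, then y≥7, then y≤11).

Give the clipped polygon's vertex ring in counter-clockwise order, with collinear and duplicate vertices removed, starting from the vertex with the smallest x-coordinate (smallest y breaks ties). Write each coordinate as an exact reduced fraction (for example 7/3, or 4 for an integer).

1. After x ≥ 3: [(3,2/17) (19,2) (11,9) (9,10) (3,26/3)]
2. After x ≤ 12: [(3,2/17) (12,20/17) (12,65/8) (11,9) (9,10) (3,26/3)]
3. After y ≥ 7: [(3,7) (12,7) (12,65/8) (11,9) (9,10) (3,26/3)]
4. After y ≤ 11: [(3,7) (12,7) (12,65/8) (11,9) (9,10) (3,26/3)]
5. Canonical ring: [(3,7) (12,7) (12,65/8) (11,9) (9,10) (3,26/3)]

Clipped polygon: [(3,7) (12,7) (12,65/8) (11,9) (9,10) (3,26/3)]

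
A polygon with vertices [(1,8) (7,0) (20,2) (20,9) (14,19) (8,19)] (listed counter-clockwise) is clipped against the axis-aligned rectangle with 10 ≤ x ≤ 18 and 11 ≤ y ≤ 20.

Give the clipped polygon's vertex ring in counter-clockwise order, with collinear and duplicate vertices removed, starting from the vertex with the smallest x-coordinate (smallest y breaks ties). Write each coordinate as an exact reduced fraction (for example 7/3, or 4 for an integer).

1. After x ≥ 10: [(10,6/13) (20,2) (20,9) (14,19) (10,19)]
2. After x ≤ 18: [(10,6/13) (18,22/13) (18,37/3) (14,19) (10,19)]
3. After y ≥ 11: [(10,11) (18,11) (18,37/3) (14,19) (10,19)]
4. After y ≤ 20: [(10,11) (18,11) (18,37/3) (14,19) (10,19)]
5. Canonical ring: [(10,11) (18,11) (18,37/3) (14,19) (10,19)]

Clipped polygon: [(10,11) (18,11) (18,37/3) (14,19) (10,19)]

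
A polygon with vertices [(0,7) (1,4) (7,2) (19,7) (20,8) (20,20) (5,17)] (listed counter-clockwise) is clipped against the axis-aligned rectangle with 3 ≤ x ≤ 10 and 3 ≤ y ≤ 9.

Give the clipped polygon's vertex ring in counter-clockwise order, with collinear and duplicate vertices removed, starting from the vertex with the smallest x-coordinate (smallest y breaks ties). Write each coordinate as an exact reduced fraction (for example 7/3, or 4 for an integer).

Clipped polygon: [(3,10/3) (4,3) (47/5,3) (10,13/4) (10,9) (3,9)]

1. After x ≥ 3: [(3,13) (3,10/3) (7,2) (19,7) (20,8) (20,20) (5,17)]
2. After x ≤ 10: [(3,13) (3,10/3) (7,2) (10,13/4) (10,18) (5,17)]
3. After y ≥ 3: [(3,13) (3,10/3) (4,3) (47/5,3) (10,13/4) (10,18) (5,17)]
4. After y ≤ 9: [(3,9) (3,10/3) (4,3) (47/5,3) (10,13/4) (10,9)]
5. Canonical ring: [(3,10/3) (4,3) (47/5,3) (10,13/4) (10,9) (3,9)]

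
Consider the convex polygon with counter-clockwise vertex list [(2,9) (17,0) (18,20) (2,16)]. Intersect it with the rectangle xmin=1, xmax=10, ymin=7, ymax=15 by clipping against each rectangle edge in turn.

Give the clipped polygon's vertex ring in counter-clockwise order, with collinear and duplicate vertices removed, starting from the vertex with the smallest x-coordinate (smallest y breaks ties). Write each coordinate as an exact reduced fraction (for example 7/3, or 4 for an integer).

1. After x ≥ 1: [(2,9) (17,0) (18,20) (2,16)]
2. After x ≤ 10: [(2,9) (10,21/5) (10,18) (2,16)]
3. After y ≥ 7: [(2,9) (16/3,7) (10,7) (10,18) (2,16)]
4. After y ≤ 15: [(2,15) (2,9) (16/3,7) (10,7) (10,15)]
5. Canonical ring: [(2,9) (16/3,7) (10,7) (10,15) (2,15)]

Clipped polygon: [(2,9) (16/3,7) (10,7) (10,15) (2,15)]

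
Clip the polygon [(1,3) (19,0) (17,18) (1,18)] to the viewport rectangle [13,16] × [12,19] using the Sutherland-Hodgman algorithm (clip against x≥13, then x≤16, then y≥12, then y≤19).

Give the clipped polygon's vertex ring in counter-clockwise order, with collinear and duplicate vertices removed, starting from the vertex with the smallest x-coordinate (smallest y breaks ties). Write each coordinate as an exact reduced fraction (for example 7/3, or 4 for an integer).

1. After x ≥ 13: [(13,1) (19,0) (17,18) (13,18)]
2. After x ≤ 16: [(13,1) (16,1/2) (16,18) (13,18)]
3. After y ≥ 12: [(13,12) (16,12) (16,18) (13,18)]
4. After y ≤ 19: [(13,12) (16,12) (16,18) (13,18)]
5. Canonical ring: [(13,12) (16,12) (16,18) (13,18)]

Clipped polygon: [(13,12) (16,12) (16,18) (13,18)]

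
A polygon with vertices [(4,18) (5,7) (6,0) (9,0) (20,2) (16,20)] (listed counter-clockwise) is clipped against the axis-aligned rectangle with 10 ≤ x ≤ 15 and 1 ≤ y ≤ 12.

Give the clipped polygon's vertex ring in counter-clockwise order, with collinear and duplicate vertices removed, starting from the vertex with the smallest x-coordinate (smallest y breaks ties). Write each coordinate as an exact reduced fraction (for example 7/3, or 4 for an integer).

1. After x ≥ 10: [(10,19) (10,2/11) (20,2) (16,20)]
2. After x ≤ 15: [(15,119/6) (10,19) (10,2/11) (15,12/11)]
3. After y ≥ 1: [(15,119/6) (10,19) (10,1) (29/2,1) (15,12/11)]
4. After y ≤ 12: [(15,12) (10,12) (10,1) (29/2,1) (15,12/11)]
5. Canonical ring: [(10,1) (29/2,1) (15,12/11) (15,12) (10,12)]

Clipped polygon: [(10,1) (29/2,1) (15,12/11) (15,12) (10,12)]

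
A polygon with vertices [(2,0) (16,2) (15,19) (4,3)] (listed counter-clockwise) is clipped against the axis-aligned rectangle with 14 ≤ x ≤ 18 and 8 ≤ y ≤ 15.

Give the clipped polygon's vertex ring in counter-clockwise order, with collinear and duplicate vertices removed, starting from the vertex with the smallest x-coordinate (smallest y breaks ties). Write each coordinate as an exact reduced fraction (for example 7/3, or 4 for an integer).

Clipped polygon: [(14,8) (266/17,8) (259/17,15) (14,15)]

1. After x ≥ 14: [(14,12/7) (16,2) (15,19) (14,193/11)]
2. After x ≤ 18: [(14,12/7) (16,2) (15,19) (14,193/11)]
3. After y ≥ 8: [(14,8) (266/17,8) (15,19) (14,193/11)]
4. After y ≤ 15: [(14,15) (14,8) (266/17,8) (259/17,15)]
5. Canonical ring: [(14,8) (266/17,8) (259/17,15) (14,15)]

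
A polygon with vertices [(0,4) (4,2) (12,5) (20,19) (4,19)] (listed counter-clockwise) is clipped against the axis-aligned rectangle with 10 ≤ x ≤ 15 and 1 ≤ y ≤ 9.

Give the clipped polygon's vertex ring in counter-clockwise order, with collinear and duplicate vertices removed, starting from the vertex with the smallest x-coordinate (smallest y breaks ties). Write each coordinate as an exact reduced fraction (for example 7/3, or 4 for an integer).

Clipped polygon: [(10,17/4) (12,5) (100/7,9) (10,9)]

1. After x ≥ 10: [(10,17/4) (12,5) (20,19) (10,19)]
2. After x ≤ 15: [(10,17/4) (12,5) (15,41/4) (15,19) (10,19)]
3. After y ≥ 1: [(10,17/4) (12,5) (15,41/4) (15,19) (10,19)]
4. After y ≤ 9: [(10,9) (10,17/4) (12,5) (100/7,9)]
5. Canonical ring: [(10,17/4) (12,5) (100/7,9) (10,9)]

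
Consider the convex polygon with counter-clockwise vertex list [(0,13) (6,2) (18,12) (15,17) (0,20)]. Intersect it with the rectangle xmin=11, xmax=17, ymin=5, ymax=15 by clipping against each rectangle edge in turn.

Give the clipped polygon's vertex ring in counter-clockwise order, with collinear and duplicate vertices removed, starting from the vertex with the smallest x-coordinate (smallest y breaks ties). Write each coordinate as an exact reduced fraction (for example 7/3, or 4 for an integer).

Clipped polygon: [(11,37/6) (17,67/6) (17,41/3) (81/5,15) (11,15)]

1. After x ≥ 11: [(11,37/6) (18,12) (15,17) (11,89/5)]
2. After x ≤ 17: [(11,37/6) (17,67/6) (17,41/3) (15,17) (11,89/5)]
3. After y ≥ 5: [(11,37/6) (17,67/6) (17,41/3) (15,17) (11,89/5)]
4. After y ≤ 15: [(11,15) (11,37/6) (17,67/6) (17,41/3) (81/5,15)]
5. Canonical ring: [(11,37/6) (17,67/6) (17,41/3) (81/5,15) (11,15)]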